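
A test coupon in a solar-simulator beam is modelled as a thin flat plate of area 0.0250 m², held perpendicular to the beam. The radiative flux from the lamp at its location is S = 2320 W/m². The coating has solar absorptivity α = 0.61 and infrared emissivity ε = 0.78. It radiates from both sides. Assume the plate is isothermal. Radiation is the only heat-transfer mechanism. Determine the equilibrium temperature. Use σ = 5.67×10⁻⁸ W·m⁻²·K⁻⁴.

T ≈ 356 K

At equilibrium, absorbed power = emitted power.
Absorbing cross-section = A = 0.02500 m²; emitting surface = 2A = 0.05000 m² (ratio 2).
αS·A_cross = εσ·A_surf·T⁴  ⇒  T⁴ = αS/(ε·2σ).
T⁴ = 0.610·2320/(0.78·2·5.67×10⁻⁸) = 1.600×10¹⁰ K⁴.
T = (1.600×10¹⁰)^(1/4).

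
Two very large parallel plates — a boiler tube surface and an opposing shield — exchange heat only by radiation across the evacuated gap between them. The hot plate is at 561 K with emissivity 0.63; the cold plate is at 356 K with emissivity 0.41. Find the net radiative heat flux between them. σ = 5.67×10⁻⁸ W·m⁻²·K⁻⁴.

For two infinite grey parallel plates, q = σ(T₁⁴ − T₂⁴)/(1/ε₁ + 1/ε₂ − 1).
T₁⁴ − T₂⁴ = 9.905×10¹⁰ − 1.606×10¹⁰ = 8.299×10¹⁰ K⁴.
1/ε₁ + 1/ε₂ − 1 = 1.587 + 2.439 − 1 = 3.026.
q = 5.67×10⁻⁸ × 8.299×10¹⁰ / 3.026.

q ≈ 1550 W/m²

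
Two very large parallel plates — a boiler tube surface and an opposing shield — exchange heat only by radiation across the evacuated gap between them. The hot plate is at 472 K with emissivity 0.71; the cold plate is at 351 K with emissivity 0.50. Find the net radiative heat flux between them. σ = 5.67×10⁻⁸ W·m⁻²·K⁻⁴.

q ≈ 811 W/m²

For two infinite grey parallel plates, q = σ(T₁⁴ − T₂⁴)/(1/ε₁ + 1/ε₂ − 1).
T₁⁴ − T₂⁴ = 4.963×10¹⁰ − 1.518×10¹⁰ = 3.445×10¹⁰ K⁴.
1/ε₁ + 1/ε₂ − 1 = 1.408 + 2.000 − 1 = 2.408.
q = 5.67×10⁻⁸ × 3.445×10¹⁰ / 2.408.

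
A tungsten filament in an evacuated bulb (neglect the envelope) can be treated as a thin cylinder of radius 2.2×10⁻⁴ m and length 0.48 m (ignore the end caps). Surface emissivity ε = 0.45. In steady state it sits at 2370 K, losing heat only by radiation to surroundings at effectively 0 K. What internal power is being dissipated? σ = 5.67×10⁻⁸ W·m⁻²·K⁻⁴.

P ≈ 534 W

Steady state: P = εσA T⁴.
A = 2πrL = 6.635×10⁻⁴ m²; T⁴ = (2370)⁴ = 3.155×10¹³ K⁴.
P = 0.45 × 5.67×10⁻⁸ × 6.635×10⁻⁴ × 3.155×10¹³.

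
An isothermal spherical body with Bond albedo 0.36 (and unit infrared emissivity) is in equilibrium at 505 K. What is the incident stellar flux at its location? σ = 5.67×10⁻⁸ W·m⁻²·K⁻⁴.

S ≈ 23000 W/m²

(1−a)S·πr² = σ·4πr²·T⁴ ⇒ S = 4σT⁴/(1−a).
S = 4·5.67×10⁻⁸·6.504×10¹⁰/0.640.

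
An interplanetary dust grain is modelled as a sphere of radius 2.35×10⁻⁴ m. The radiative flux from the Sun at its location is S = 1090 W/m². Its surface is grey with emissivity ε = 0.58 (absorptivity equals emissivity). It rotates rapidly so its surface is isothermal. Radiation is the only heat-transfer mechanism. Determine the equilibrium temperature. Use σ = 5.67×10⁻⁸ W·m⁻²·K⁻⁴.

T ≈ 263 K

At equilibrium, absorbed power = emitted power.
Absorbing cross-section = πr² = 1.735×10⁻⁷ m²; emitting surface = 4πr² = 6.940×10⁻⁷ m² (ratio 4).
εS·A_cross = εσ·A_surf·T⁴  ⇒  T⁴ = S/(4σ)   (ε cancels).
T⁴ = 1090/(4·5.67×10⁻⁸) = 4.806×10⁹ K⁴.
T = (4.806×10⁹)^(1/4).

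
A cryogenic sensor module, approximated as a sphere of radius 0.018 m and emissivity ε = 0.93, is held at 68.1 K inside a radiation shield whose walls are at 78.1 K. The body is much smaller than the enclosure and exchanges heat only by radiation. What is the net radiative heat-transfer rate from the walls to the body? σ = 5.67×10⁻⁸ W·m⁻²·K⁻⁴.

P_net ≈ 0.00337 W

For a small grey body in a large enclosure: P_net = εσA(T_body⁴ − T_wall⁴).
A = 4πr² = 0.004072 m²; T_body⁴ − T_wall⁴ = 2.151×10⁷ − 3.721×10⁷ = -1.570×10⁷ K⁴.
|P_net| = 0.93·5.67×10⁻⁸·0.004072·1.570×10⁷.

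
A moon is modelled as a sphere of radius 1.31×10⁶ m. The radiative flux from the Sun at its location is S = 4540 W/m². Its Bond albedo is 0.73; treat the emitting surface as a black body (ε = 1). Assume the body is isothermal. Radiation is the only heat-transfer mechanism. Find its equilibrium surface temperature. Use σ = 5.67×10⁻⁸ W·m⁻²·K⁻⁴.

At equilibrium, absorbed power = emitted power.
Absorbing cross-section = πr² = 5.391×10¹² m²; emitting surface = 4πr² = 2.157×10¹³ m² (ratio 4).
(1−a)S·A_cross = εσ·A_surf·T⁴  ⇒  T⁴ = (1−a)S/(4σ).
T⁴ = 0.270·4540/(4·5.67×10⁻⁸) = 5.405×10⁹ K⁴.
T = (5.405×10⁹)^(1/4).

T ≈ 271 K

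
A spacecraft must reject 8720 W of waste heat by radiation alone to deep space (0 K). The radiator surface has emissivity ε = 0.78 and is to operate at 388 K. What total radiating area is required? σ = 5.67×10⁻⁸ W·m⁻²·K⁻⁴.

P = εσA T⁴ ⇒ A = P/(εσT⁴).
T⁴ = 2.266×10¹⁰ K⁴.
A = 8720/(0.78 × 5.67×10⁻⁸ × 2.266×10¹⁰).

A ≈ 8.70 m²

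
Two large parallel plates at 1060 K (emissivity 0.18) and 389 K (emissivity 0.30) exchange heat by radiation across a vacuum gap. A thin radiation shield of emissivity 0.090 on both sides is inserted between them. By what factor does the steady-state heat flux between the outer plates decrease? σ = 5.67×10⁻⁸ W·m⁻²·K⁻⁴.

factor ≈ 3.69

Without shield: q₀ = σΔ(T⁴)/(1/ε₁+1/ε₂−1) with denominator 7.889.
With shield the two gaps are in series; the resistances add: (1/ε₁+1/ε_s−1)+(1/ε_s+1/ε₂−1) = 15.67+13.44 = 29.11.
Heat-flux ratio q₀/q = 29.11/7.889.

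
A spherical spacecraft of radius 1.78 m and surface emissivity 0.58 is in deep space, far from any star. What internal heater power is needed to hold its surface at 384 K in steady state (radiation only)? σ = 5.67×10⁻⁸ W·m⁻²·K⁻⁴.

P ≈ 28500 W

P = εσ·4πr²·T⁴.
4πr² = 39.82 m²; T⁴ = 2.174×10¹⁰ K⁴.
P = 0.58·5.67×10⁻⁸·39.82·2.174×10¹⁰.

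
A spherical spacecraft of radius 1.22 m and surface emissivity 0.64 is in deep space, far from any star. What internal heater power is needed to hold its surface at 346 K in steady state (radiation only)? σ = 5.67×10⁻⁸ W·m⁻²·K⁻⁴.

P = εσ·4πr²·T⁴.
4πr² = 18.70 m²; T⁴ = 1.433×10¹⁰ K⁴.
P = 0.64·5.67×10⁻⁸·18.70·1.433×10¹⁰.

P ≈ 9730 W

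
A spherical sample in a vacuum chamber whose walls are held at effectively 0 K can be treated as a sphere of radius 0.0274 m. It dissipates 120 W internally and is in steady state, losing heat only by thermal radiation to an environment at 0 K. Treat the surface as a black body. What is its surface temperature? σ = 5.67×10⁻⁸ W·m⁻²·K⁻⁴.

Steady state: internal power = radiated power, P = εσA T⁴.
Radiating area A = 4πr² = 0.009434 m².
T⁴ = P/(εσA) = 120/(1.0·5.67×10⁻⁸·0.009434) = 2.243×10¹¹ K⁴.
T = (2.243×10¹¹)^(1/4).

T ≈ 688 K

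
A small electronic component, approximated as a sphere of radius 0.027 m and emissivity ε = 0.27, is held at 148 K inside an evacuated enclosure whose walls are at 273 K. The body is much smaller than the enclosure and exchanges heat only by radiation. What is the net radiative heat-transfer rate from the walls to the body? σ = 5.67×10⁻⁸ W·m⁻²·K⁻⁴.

P_net ≈ 0.712 W

For a small grey body in a large enclosure: P_net = εσA(T_body⁴ − T_wall⁴).
A = 4πr² = 0.009161 m²; T_body⁴ − T_wall⁴ = 4.798×10⁸ − 5.555×10⁹ = -5.075×10⁹ K⁴.
|P_net| = 0.27·5.67×10⁻⁸·0.009161·5.075×10⁹.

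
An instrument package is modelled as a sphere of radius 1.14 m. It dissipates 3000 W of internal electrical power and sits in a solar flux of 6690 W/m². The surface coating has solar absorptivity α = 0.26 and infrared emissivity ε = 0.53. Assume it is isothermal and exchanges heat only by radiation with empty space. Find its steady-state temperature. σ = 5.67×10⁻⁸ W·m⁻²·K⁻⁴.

At steady state, absorbed solar power + internal power = radiated power.
Absorbed: α·S·A_cross = 0.26·6690·4.083 = 7102 W (cross-section πr²).
Total input = 7102 + 3000 = 10100 W.
Radiated: εσ·A_surf·T⁴ with A_surf = 4πr² = 16.33 m².
T⁴ = 10100/(0.53·5.67×10⁻⁸·16.33) = 2.058×10¹⁰ K⁴.

T ≈ 379 K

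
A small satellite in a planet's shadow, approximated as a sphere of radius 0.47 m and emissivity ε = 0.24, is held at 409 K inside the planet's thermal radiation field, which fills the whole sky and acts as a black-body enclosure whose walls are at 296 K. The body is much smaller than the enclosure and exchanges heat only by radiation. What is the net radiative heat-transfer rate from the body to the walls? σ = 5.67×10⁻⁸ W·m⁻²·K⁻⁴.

For a small grey body in a large enclosure: P_net = εσA(T_body⁴ − T_wall⁴).
A = 4πr² = 2.776 m²; T_body⁴ − T_wall⁴ = 2.798×10¹⁰ − 7.677×10⁹ = 2.031×10¹⁰ K⁴.
|P_net| = 0.24·5.67×10⁻⁸·2.776·2.031×10¹⁰.

P_net ≈ 767 W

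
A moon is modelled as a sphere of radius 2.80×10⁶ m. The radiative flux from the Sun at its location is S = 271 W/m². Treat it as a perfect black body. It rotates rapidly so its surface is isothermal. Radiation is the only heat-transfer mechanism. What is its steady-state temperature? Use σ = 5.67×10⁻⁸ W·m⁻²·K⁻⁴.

At equilibrium, absorbed power = emitted power.
Absorbing cross-section = πr² = 2.463×10¹³ m²; emitting surface = 4πr² = 9.852×10¹³ m² (ratio 4).
S·A_cross = εσ·A_surf·T⁴  ⇒  T⁴ = S/(4σ).
T⁴ = 1.00·271/(4·5.67×10⁻⁸) = 1.195×10⁹ K⁴.
T = (1.195×10⁹)^(1/4).

T ≈ 186 K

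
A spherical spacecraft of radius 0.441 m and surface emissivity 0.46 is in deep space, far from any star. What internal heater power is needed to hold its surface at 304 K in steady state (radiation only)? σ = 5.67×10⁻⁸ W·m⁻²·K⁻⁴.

P ≈ 544 W

P = εσ·4πr²·T⁴.
4πr² = 2.444 m²; T⁴ = 8.541×10⁹ K⁴.
P = 0.46·5.67×10⁻⁸·2.444·8.541×10⁹.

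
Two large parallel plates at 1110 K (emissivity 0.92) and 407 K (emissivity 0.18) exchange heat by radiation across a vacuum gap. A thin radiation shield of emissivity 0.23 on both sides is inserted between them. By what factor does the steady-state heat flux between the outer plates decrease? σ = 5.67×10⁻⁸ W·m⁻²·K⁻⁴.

Without shield: q₀ = σΔ(T⁴)/(1/ε₁+1/ε₂−1) with denominator 5.643.
With shield the two gaps are in series; the resistances add: (1/ε₁+1/ε_s−1)+(1/ε_s+1/ε₂−1) = 4.435+8.903 = 13.34.
Heat-flux ratio q₀/q = 13.34/5.643.

factor ≈ 2.36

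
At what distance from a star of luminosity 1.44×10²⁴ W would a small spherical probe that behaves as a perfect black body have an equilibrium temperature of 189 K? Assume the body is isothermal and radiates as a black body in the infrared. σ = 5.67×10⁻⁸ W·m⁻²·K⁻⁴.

d ≈ 1.99×10¹⁰ m

For an isothermal black-emitting sphere, (1−a)S·πr² = σ·4πr²·T⁴ ⇒ S = 4σT⁴/(1−a).
S = 4·5.67×10⁻⁸·(189)⁴/1.00 = 289.4 W/m².
Flux falls as S = L/(4πd²), so d = √(L/(4πS)) = √(1.44×10²⁴/(4π·289.4)).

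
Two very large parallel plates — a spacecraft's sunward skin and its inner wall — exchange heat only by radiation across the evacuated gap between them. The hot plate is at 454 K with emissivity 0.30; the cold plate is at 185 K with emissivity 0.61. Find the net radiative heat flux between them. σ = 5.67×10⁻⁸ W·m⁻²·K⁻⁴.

q ≈ 590 W/m²

For two infinite grey parallel plates, q = σ(T₁⁴ − T₂⁴)/(1/ε₁ + 1/ε₂ − 1).
T₁⁴ − T₂⁴ = 4.248×10¹⁰ − 1.171×10⁹ = 4.131×10¹⁰ K⁴.
1/ε₁ + 1/ε₂ − 1 = 3.333 + 1.639 − 1 = 3.973.
q = 5.67×10⁻⁸ × 4.131×10¹⁰ / 3.973.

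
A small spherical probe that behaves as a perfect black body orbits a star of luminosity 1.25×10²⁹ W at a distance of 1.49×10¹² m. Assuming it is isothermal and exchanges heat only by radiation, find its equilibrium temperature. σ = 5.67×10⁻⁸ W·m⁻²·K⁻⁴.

First find the stellar flux at distance d: S = L/(4πd²) = 1.25×10²⁹/(4π·(1.49×10¹²)²) = 4481 W/m².
For an isothermal sphere, absorbed (1−a)S·πr² = emitted σ·4πr²·T⁴, so T⁴ = (1−a)S/(4σ).
T⁴ = 1.00·4481/(4·5.67×10⁻⁸) = 1.976×10¹⁰ K⁴.

T ≈ 375 K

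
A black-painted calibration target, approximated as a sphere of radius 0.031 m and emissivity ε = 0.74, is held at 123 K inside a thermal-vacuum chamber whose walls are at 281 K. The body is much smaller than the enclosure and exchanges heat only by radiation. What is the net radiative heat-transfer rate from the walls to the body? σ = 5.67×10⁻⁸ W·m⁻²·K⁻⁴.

P_net ≈ 3.04 W

For a small grey body in a large enclosure: P_net = εσA(T_body⁴ − T_wall⁴).
A = 4πr² = 0.01208 m²; T_body⁴ − T_wall⁴ = 2.289×10⁸ − 6.235×10⁹ = -6.006×10⁹ K⁴.
|P_net| = 0.74·5.67×10⁻⁸·0.01208·6.006×10⁹.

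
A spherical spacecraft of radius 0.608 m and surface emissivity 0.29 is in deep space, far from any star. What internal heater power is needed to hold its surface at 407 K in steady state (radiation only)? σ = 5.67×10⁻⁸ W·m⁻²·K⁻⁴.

P = εσ·4πr²·T⁴.
4πr² = 4.645 m²; T⁴ = 2.744×10¹⁰ K⁴.
P = 0.29·5.67×10⁻⁸·4.645·2.744×10¹⁰.

P ≈ 2100 W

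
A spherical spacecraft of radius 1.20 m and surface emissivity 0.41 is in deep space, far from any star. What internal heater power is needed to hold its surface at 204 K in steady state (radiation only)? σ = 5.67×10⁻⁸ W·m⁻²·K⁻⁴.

P ≈ 729 W

P = εσ·4πr²·T⁴.
4πr² = 18.10 m²; T⁴ = 1.732×10⁹ K⁴.
P = 0.41·5.67×10⁻⁸·18.10·1.732×10⁹.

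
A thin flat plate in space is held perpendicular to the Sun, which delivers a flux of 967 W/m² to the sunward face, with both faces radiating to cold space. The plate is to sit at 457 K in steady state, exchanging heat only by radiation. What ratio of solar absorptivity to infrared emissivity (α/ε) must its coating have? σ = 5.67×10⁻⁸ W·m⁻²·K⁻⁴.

α/ε ≈ 5.12

Balance: αS·A = εσ·2A·T⁴ ⇒ α/ε = 2σT⁴/S.
α/ε = 2·5.67×10⁻⁸·(457)⁴/967 = 2·5.67×10⁻⁸·4.362×10¹⁰/967.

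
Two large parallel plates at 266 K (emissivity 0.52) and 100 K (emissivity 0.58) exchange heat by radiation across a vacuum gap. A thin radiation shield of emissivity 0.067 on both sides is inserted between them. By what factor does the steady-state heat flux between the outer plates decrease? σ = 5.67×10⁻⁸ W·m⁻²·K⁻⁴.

Without shield: q₀ = σΔ(T⁴)/(1/ε₁+1/ε₂−1) with denominator 2.647.
With shield the two gaps are in series; the resistances add: (1/ε₁+1/ε_s−1)+(1/ε_s+1/ε₂−1) = 15.85+15.65 = 31.50.
Heat-flux ratio q₀/q = 31.50/2.647.

factor ≈ 11.9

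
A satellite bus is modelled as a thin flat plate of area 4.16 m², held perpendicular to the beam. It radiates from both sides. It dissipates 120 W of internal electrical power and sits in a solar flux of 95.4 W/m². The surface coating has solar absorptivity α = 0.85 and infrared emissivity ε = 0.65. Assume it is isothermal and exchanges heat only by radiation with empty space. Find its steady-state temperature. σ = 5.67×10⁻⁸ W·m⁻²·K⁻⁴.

T ≈ 197 K

At steady state, absorbed solar power + internal power = radiated power.
Absorbed: α·S·A_cross = 0.85·95.4·4.160 = 337.3 W (cross-section A).
Total input = 337.3 + 120 = 457.3 W.
Radiated: εσ·A_surf·T⁴ with A_surf = 2A = 8.320 m².
T⁴ = 457.3/(0.65·5.67×10⁻⁸·8.320) = 1.491×10⁹ K⁴.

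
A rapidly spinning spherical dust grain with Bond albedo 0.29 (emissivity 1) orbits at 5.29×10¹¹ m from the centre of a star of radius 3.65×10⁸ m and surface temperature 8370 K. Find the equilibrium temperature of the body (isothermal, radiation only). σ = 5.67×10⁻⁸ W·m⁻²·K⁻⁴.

T ≈ 143 K

The star's surface emits σT_*⁴; at distance d the flux is S = σT_*⁴(R_*/d)².
S = 5.67×10⁻⁸·(8370)⁴·(3.65×10⁸/5.29×10¹¹)² = 132.5 W/m².
For an isothermal sphere T⁴ = (1−a)S/(4σ) = 4.147×10⁸ K⁴.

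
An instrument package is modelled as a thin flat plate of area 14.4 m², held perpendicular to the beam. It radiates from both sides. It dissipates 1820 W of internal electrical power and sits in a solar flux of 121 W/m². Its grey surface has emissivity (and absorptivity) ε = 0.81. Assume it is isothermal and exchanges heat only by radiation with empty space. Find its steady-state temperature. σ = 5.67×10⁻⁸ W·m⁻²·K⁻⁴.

At steady state, absorbed solar power + internal power = radiated power.
Absorbed: α·S·A_cross = 0.81·121·14.40 = 1411 W (cross-section A).
Total input = 1411 + 1820 = 3231 W.
Radiated: εσ·A_surf·T⁴ with A_surf = 2A = 28.80 m².
T⁴ = 3231/(0.81·5.67×10⁻⁸·28.80) = 2.443×10⁹ K⁴.

T ≈ 222 K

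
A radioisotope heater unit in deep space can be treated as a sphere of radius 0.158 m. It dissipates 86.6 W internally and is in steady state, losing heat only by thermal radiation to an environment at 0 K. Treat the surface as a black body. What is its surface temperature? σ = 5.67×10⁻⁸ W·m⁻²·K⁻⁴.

Steady state: internal power = radiated power, P = εσA T⁴.
Radiating area A = 4πr² = 0.3137 m².
T⁴ = P/(εσA) = 86.6/(1.0·5.67×10⁻⁸·0.3137) = 4.869×10⁹ K⁴.
T = (4.869×10⁹)^(1/4).

T ≈ 264 K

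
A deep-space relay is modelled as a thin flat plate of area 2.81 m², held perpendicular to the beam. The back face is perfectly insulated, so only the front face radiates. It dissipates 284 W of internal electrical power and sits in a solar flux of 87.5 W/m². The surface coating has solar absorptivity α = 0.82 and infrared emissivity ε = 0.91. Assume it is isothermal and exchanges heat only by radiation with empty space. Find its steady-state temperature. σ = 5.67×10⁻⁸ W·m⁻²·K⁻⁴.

T ≈ 241 K

At steady state, absorbed solar power + internal power = radiated power.
Absorbed: α·S·A_cross = 0.82·87.5·2.810 = 201.6 W (cross-section A).
Total input = 201.6 + 284 = 485.6 W.
Radiated: εσ·A_surf·T⁴ with A_surf = A = 2.810 m².
T⁴ = 485.6/(0.91·5.67×10⁻⁸·2.810) = 3.349×10⁹ K⁴.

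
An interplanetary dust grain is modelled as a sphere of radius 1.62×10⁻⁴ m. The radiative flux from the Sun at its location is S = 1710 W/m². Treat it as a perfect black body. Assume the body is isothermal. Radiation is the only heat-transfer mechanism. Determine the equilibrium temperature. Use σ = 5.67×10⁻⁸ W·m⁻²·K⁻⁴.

T ≈ 295 K

At equilibrium, absorbed power = emitted power.
Absorbing cross-section = πr² = 8.245×10⁻⁸ m²; emitting surface = 4πr² = 3.298×10⁻⁷ m² (ratio 4).
S·A_cross = εσ·A_surf·T⁴  ⇒  T⁴ = S/(4σ).
T⁴ = 1.00·1710/(4·5.67×10⁻⁸) = 7.540×10⁹ K⁴.
T = (7.540×10⁹)^(1/4).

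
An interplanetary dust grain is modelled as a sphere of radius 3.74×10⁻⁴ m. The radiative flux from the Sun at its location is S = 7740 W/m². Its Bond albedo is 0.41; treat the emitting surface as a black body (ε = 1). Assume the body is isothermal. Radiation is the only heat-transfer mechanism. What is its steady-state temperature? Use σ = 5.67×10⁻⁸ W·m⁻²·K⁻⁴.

T ≈ 377 K

At equilibrium, absorbed power = emitted power.
Absorbing cross-section = πr² = 4.394×10⁻⁷ m²; emitting surface = 4πr² = 1.758×10⁻⁶ m² (ratio 4).
(1−a)S·A_cross = εσ·A_surf·T⁴  ⇒  T⁴ = (1−a)S/(4σ).
T⁴ = 0.590·7740/(4·5.67×10⁻⁸) = 2.013×10¹⁰ K⁴.
T = (2.013×10¹⁰)^(1/4).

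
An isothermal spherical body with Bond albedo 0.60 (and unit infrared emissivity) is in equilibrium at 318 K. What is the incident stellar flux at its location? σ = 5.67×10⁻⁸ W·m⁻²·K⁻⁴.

(1−a)S·πr² = σ·4πr²·T⁴ ⇒ S = 4σT⁴/(1−a).
S = 4·5.67×10⁻⁸·1.023×10¹⁰/0.400.

S ≈ 5800 W/m²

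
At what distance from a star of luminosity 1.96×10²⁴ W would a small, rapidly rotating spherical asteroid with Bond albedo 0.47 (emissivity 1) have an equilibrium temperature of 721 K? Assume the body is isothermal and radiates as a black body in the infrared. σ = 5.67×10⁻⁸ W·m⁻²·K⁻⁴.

d ≈ 1.16×10⁹ m

For an isothermal black-emitting sphere, (1−a)S·πr² = σ·4πr²·T⁴ ⇒ S = 4σT⁴/(1−a).
S = 4·5.67×10⁻⁸·(721)⁴/0.530 = 1.156×10⁵ W/m².
Flux falls as S = L/(4πd²), so d = √(L/(4πS)) = √(1.96×10²⁴/(4π·1.156×10⁵)).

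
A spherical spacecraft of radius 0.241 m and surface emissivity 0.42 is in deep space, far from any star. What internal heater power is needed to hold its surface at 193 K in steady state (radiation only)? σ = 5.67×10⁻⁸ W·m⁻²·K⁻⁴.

P = εσ·4πr²·T⁴.
4πr² = 0.7299 m²; T⁴ = 1.387×10⁹ K⁴.
P = 0.42·5.67×10⁻⁸·0.7299·1.387×10⁹.

P ≈ 24.1 W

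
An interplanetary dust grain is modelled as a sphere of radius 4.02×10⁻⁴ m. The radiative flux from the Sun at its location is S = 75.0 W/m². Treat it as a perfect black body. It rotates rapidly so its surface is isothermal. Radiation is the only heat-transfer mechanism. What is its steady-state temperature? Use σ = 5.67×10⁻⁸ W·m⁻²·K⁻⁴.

T ≈ 135 K

At equilibrium, absorbed power = emitted power.
Absorbing cross-section = πr² = 5.077×10⁻⁷ m²; emitting surface = 4πr² = 2.031×10⁻⁶ m² (ratio 4).
S·A_cross = εσ·A_surf·T⁴  ⇒  T⁴ = S/(4σ).
T⁴ = 1.00·75.0/(4·5.67×10⁻⁸) = 3.307×10⁸ K⁴.
T = (3.307×10⁸)^(1/4).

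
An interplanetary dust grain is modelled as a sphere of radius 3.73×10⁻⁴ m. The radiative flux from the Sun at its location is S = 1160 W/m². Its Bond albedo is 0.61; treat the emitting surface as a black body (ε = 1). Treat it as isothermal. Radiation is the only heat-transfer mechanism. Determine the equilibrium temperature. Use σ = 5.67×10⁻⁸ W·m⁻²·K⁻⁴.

At equilibrium, absorbed power = emitted power.
Absorbing cross-section = πr² = 4.371×10⁻⁷ m²; emitting surface = 4πr² = 1.748×10⁻⁶ m² (ratio 4).
(1−a)S·A_cross = εσ·A_surf·T⁴  ⇒  T⁴ = (1−a)S/(4σ).
T⁴ = 0.390·1160/(4·5.67×10⁻⁸) = 1.995×10⁹ K⁴.
T = (1.995×10⁹)^(1/4).

T ≈ 211 K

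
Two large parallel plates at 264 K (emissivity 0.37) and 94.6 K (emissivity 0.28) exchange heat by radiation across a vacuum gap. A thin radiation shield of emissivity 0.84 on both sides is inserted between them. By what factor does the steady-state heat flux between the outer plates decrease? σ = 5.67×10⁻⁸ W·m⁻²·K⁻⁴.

factor ≈ 1.26

Without shield: q₀ = σΔ(T⁴)/(1/ε₁+1/ε₂−1) with denominator 5.274.
With shield the two gaps are in series; the resistances add: (1/ε₁+1/ε_s−1)+(1/ε_s+1/ε₂−1) = 2.893+3.762 = 6.655.
Heat-flux ratio q₀/q = 6.655/5.274.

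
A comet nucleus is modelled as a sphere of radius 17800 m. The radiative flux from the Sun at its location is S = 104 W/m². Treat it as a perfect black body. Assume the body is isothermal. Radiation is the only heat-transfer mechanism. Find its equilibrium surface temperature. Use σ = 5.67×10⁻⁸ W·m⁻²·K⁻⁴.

At equilibrium, absorbed power = emitted power.
Absorbing cross-section = πr² = 9.954×10⁸ m²; emitting surface = 4πr² = 3.982×10⁹ m² (ratio 4).
S·A_cross = εσ·A_surf·T⁴  ⇒  T⁴ = S/(4σ).
T⁴ = 1.00·104/(4·5.67×10⁻⁸) = 4.586×10⁸ K⁴.
T = (4.586×10⁸)^(1/4).

T ≈ 146 K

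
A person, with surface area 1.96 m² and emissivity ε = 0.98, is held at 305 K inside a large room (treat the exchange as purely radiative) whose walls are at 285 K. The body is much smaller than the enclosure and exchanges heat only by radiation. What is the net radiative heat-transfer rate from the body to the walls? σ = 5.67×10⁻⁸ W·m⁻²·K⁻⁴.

For a small grey body in a large enclosure: P_net = εσA(T_body⁴ − T_wall⁴).
A = 1.96 m²; T_body⁴ − T_wall⁴ = 8.654×10⁹ − 6.598×10⁹ = 2.056×10⁹ K⁴.
|P_net| = 0.98·5.67×10⁻⁸·1.960·2.056×10⁹.

P_net ≈ 224 W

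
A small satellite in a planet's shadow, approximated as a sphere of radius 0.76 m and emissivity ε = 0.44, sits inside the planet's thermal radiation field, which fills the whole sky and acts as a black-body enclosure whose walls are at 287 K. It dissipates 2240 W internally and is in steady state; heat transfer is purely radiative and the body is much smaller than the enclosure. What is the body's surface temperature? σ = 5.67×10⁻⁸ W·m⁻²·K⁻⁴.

T ≈ 372 K

For a small grey body in a large enclosure, net radiated power = εσA(T⁴ − T_w⁴).
Steady state: P = εσA(T⁴ − T_w⁴) with A = 4πr² = 7.258 m².
T⁴ = P/(εσA) + T_w⁴ = 2240/(0.44·5.67×10⁻⁸·7.258) + (287)⁴
    = 1.237×10¹⁰ + 6.785×10⁹ = 1.915×10¹⁰ K⁴.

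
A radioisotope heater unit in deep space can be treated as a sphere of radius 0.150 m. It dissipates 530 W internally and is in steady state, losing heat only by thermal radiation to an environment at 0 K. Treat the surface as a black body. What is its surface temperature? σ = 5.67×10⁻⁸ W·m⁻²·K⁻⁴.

Steady state: internal power = radiated power, P = εσA T⁴.
Radiating area A = 4πr² = 0.2827 m².
T⁴ = P/(εσA) = 530/(1.0·5.67×10⁻⁸·0.2827) = 3.306×10¹⁰ K⁴.
T = (3.306×10¹⁰)^(1/4).

T ≈ 426 K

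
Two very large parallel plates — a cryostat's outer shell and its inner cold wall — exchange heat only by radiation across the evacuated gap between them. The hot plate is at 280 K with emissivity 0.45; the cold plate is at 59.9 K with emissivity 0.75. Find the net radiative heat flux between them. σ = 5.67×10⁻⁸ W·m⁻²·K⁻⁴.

For two infinite grey parallel plates, q = σ(T₁⁴ − T₂⁴)/(1/ε₁ + 1/ε₂ − 1).
T₁⁴ − T₂⁴ = 6.147×10⁹ − 1.287×10⁷ = 6.134×10⁹ K⁴.
1/ε₁ + 1/ε₂ − 1 = 2.222 + 1.333 − 1 = 2.556.
q = 5.67×10⁻⁸ × 6.134×10⁹ / 2.556.

q ≈ 136 W/m²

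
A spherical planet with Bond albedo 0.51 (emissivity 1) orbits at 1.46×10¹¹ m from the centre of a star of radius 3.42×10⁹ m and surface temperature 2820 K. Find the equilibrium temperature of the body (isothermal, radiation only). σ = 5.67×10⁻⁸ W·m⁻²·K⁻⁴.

The star's surface emits σT_*⁴; at distance d the flux is S = σT_*⁴(R_*/d)².
S = 5.67×10⁻⁸·(2820)⁴·(3.42×10⁹/1.46×10¹¹)² = 1968 W/m².
For an isothermal sphere T⁴ = (1−a)S/(4σ) = 4.251×10⁹ K⁴.

T ≈ 255 K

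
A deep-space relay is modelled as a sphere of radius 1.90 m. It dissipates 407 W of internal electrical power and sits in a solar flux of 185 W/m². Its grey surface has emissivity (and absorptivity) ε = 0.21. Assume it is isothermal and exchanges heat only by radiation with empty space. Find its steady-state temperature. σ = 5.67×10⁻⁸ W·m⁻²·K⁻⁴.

At steady state, absorbed solar power + internal power = radiated power.
Absorbed: α·S·A_cross = 0.21·185·11.34 = 440.6 W (cross-section πr²).
Total input = 440.6 + 407 = 847.6 W.
Radiated: εσ·A_surf·T⁴ with A_surf = 4πr² = 45.36 m².
T⁴ = 847.6/(0.21·5.67×10⁻⁸·45.36) = 1.569×10⁹ K⁴.

T ≈ 199 K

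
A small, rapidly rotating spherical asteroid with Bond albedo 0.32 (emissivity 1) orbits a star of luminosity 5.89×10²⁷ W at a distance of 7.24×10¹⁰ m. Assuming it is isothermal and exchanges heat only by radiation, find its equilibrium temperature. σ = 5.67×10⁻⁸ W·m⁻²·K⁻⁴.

T ≈ 720 K

First find the stellar flux at distance d: S = L/(4πd²) = 5.89×10²⁷/(4π·(7.24×10¹⁰)²) = 89420 W/m².
For an isothermal sphere, absorbed (1−a)S·πr² = emitted σ·4πr²·T⁴, so T⁴ = (1−a)S/(4σ).
T⁴ = 0.680·89420/(4·5.67×10⁻⁸) = 2.681×10¹¹ K⁴.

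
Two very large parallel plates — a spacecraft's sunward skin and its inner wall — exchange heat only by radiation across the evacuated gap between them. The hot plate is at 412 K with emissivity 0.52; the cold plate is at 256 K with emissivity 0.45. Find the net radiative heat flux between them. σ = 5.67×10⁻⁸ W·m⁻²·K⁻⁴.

q ≈ 442 W/m²

For two infinite grey parallel plates, q = σ(T₁⁴ − T₂⁴)/(1/ε₁ + 1/ε₂ − 1).
T₁⁴ − T₂⁴ = 2.881×10¹⁰ − 4.295×10⁹ = 2.452×10¹⁰ K⁴.
1/ε₁ + 1/ε₂ − 1 = 1.923 + 2.222 − 1 = 3.145.
q = 5.67×10⁻⁸ × 2.452×10¹⁰ / 3.145.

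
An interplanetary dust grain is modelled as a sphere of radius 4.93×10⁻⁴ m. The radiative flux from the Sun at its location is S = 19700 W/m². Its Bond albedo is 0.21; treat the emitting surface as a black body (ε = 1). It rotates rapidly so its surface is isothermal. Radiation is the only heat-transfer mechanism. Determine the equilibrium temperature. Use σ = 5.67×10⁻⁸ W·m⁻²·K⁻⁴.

T ≈ 512 K

At equilibrium, absorbed power = emitted power.
Absorbing cross-section = πr² = 7.636×10⁻⁷ m²; emitting surface = 4πr² = 3.054×10⁻⁶ m² (ratio 4).
(1−a)S·A_cross = εσ·A_surf·T⁴  ⇒  T⁴ = (1−a)S/(4σ).
T⁴ = 0.790·19700/(4·5.67×10⁻⁸) = 6.862×10¹⁰ K⁴.
T = (6.862×10¹⁰)^(1/4).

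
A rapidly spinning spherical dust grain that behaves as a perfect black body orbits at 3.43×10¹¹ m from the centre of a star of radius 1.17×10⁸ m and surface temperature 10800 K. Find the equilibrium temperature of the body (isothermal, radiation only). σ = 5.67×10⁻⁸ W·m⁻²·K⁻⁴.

The star's surface emits σT_*⁴; at distance d the flux is S = σT_*⁴(R_*/d)².
S = 5.67×10⁻⁸·(10800)⁴·(1.17×10⁸/3.43×10¹¹)² = 89.76 W/m².
For an isothermal sphere T⁴ = (1−a)S/(4σ) = 3.957×10⁸ K⁴.

T ≈ 141 K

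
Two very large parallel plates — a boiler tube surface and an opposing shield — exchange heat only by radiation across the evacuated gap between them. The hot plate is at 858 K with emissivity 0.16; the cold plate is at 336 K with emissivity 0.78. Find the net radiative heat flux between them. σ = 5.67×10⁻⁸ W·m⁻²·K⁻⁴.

q ≈ 4590 W/m²

For two infinite grey parallel plates, q = σ(T₁⁴ − T₂⁴)/(1/ε₁ + 1/ε₂ − 1).
T₁⁴ − T₂⁴ = 5.419×10¹¹ − 1.275×10¹⁰ = 5.292×10¹¹ K⁴.
1/ε₁ + 1/ε₂ − 1 = 6.250 + 1.282 − 1 = 6.532.
q = 5.67×10⁻⁸ × 5.292×10¹¹ / 6.532.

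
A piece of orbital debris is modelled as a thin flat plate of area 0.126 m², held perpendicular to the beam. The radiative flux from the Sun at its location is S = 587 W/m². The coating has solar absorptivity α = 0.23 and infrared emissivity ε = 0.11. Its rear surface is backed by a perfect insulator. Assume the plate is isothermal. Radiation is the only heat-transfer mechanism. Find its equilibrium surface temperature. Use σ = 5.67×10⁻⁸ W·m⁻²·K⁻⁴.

T ≈ 384 K

At equilibrium, absorbed power = emitted power.
Absorbing cross-section = A = 0.1260 m²; emitting surface = A = 0.1260 m² (ratio 1).
αS·A_cross = εσ·A_surf·T⁴  ⇒  T⁴ = αS/(ε·1σ).
T⁴ = 0.230·587/(0.11·1·5.67×10⁻⁸) = 2.165×10¹⁰ K⁴.
T = (2.165×10¹⁰)^(1/4).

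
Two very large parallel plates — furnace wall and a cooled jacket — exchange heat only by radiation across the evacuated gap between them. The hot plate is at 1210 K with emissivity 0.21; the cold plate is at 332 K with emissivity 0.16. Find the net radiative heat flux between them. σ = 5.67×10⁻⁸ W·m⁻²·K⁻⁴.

For two infinite grey parallel plates, q = σ(T₁⁴ − T₂⁴)/(1/ε₁ + 1/ε₂ − 1).
T₁⁴ − T₂⁴ = 2.144×10¹² − 1.215×10¹⁰ = 2.131×10¹² K⁴.
1/ε₁ + 1/ε₂ − 1 = 4.762 + 6.250 − 1 = 10.01.
q = 5.67×10⁻⁸ × 2.131×10¹² / 10.01.

q ≈ 12100 W/m²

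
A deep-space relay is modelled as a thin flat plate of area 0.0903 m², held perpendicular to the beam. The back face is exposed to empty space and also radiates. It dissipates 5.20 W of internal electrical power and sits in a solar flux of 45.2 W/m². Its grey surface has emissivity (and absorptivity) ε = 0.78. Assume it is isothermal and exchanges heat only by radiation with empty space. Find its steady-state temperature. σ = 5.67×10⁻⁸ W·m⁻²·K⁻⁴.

At steady state, absorbed solar power + internal power = radiated power.
Absorbed: α·S·A_cross = 0.78·45.2·0.09030 = 3.184 W (cross-section A).
Total input = 3.184 + 5.20 = 8.384 W.
Radiated: εσ·A_surf·T⁴ with A_surf = 2A = 0.1806 m².
T⁴ = 8.384/(0.78·5.67×10⁻⁸·0.1806) = 1.050×10⁹ K⁴.

T ≈ 180 K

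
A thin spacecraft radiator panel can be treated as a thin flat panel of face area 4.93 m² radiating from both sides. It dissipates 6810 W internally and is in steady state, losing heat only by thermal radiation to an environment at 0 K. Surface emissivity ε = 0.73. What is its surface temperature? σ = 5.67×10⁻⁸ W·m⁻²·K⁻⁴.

Steady state: internal power = radiated power, P = εσA T⁴.
Radiating area A = 2·4.93 = 9.860 m².
T⁴ = P/(εσA) = 6810/(0.73·5.67×10⁻⁸·9.860) = 1.669×10¹⁰ K⁴.
T = (1.669×10¹⁰)^(1/4).

T ≈ 359 K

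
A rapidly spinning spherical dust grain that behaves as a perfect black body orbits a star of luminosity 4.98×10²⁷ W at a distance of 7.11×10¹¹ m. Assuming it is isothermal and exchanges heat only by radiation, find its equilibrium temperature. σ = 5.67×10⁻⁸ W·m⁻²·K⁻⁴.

T ≈ 242 K

First find the stellar flux at distance d: S = L/(4πd²) = 4.98×10²⁷/(4π·(7.11×10¹¹)²) = 783.9 W/m².
For an isothermal sphere, absorbed (1−a)S·πr² = emitted σ·4πr²·T⁴, so T⁴ = (1−a)S/(4σ).
T⁴ = 1.00·783.9/(4·5.67×10⁻⁸) = 3.457×10⁹ K⁴.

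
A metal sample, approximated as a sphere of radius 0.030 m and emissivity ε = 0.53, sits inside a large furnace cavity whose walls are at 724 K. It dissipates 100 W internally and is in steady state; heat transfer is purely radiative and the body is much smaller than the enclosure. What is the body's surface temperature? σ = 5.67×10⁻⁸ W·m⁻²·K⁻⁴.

T ≈ 869 K

For a small grey body in a large enclosure, net radiated power = εσA(T⁴ − T_w⁴).
Steady state: P = εσA(T⁴ − T_w⁴) with A = 4πr² = 0.01131 m².
T⁴ = P/(εσA) + T_w⁴ = 100/(0.53·5.67×10⁻⁸·0.01131) + (724)⁴
    = 2.942×10¹¹ + 2.748×10¹¹ = 5.690×10¹¹ K⁴.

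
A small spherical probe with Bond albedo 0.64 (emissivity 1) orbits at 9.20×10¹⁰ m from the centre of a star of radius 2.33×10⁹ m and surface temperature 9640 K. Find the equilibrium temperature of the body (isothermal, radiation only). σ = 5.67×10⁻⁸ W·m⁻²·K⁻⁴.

T ≈ 840 K

The star's surface emits σT_*⁴; at distance d the flux is S = σT_*⁴(R_*/d)².
S = 5.67×10⁻⁸·(9640)⁴·(2.33×10⁹/9.20×10¹⁰)² = 3.141×10⁵ W/m².
For an isothermal sphere T⁴ = (1−a)S/(4σ) = 4.985×10¹¹ K⁴.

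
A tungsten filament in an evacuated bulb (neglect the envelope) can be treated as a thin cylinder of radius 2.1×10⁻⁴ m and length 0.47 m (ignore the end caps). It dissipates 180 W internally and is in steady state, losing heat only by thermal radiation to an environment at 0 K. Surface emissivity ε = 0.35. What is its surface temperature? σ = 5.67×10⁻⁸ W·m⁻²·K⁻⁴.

Steady state: internal power = radiated power, P = εσA T⁴.
Radiating area A = 2πrL = 6.202×10⁻⁴ m².
T⁴ = P/(εσA) = 180/(0.35·5.67×10⁻⁸·6.202×10⁻⁴) = 1.463×10¹³ K⁴.
T = (1.463×10¹³)^(1/4).

T ≈ 1960 K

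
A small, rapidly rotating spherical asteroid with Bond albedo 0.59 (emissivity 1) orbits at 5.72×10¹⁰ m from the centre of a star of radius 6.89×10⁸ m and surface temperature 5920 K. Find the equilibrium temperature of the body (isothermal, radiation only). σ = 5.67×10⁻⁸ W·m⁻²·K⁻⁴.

The star's surface emits σT_*⁴; at distance d the flux is S = σT_*⁴(R_*/d)².
S = 5.67×10⁻⁸·(5920)⁴·(6.89×10⁸/5.72×10¹⁰)² = 10100 W/m².
For an isothermal sphere T⁴ = (1−a)S/(4σ) = 1.827×10¹⁰ K⁴.

T ≈ 368 K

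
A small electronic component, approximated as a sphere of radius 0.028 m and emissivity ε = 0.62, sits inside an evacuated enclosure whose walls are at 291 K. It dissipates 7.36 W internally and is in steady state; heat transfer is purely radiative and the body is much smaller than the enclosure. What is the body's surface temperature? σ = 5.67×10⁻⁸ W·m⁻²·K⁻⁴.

T ≈ 411 K

For a small grey body in a large enclosure, net radiated power = εσA(T⁴ − T_w⁴).
Steady state: P = εσA(T⁴ − T_w⁴) with A = 4πr² = 0.009852 m².
T⁴ = P/(εσA) + T_w⁴ = 7.36/(0.62·5.67×10⁻⁸·0.009852) + (291)⁴
    = 2.125×10¹⁰ + 7.171×10⁹ = 2.842×10¹⁰ K⁴.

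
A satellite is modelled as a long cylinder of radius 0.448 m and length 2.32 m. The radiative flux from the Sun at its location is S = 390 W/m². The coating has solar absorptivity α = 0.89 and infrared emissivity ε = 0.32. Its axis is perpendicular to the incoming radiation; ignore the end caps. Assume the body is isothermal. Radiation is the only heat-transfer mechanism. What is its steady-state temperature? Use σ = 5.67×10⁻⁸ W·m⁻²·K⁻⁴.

T ≈ 279 K

At equilibrium, absorbed power = emitted power.
Absorbing cross-section = 2rL = 2.079 m²; emitting surface = 2πrL = 6.530 m² (ratio π).
αS·A_cross = εσ·A_surf·T⁴  ⇒  T⁴ = αS/(ε·πσ).
T⁴ = 0.890·390/(0.32·π·5.67×10⁻⁸) = 6.089×10⁹ K⁴.
T = (6.089×10⁹)^(1/4).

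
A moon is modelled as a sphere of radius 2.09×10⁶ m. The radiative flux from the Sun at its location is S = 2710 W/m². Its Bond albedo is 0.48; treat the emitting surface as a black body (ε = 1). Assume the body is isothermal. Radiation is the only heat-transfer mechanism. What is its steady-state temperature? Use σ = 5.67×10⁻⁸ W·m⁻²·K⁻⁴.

T ≈ 281 K

At equilibrium, absorbed power = emitted power.
Absorbing cross-section = πr² = 1.372×10¹³ m²; emitting surface = 4πr² = 5.489×10¹³ m² (ratio 4).
(1−a)S·A_cross = εσ·A_surf·T⁴  ⇒  T⁴ = (1−a)S/(4σ).
T⁴ = 0.520·2710/(4·5.67×10⁻⁸) = 6.213×10⁹ K⁴.
T = (6.213×10⁹)^(1/4).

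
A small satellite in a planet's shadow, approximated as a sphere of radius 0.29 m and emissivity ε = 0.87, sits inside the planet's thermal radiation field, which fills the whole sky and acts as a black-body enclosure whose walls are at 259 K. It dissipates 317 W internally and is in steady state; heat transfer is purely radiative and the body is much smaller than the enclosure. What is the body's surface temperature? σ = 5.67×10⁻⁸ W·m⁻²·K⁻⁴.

T ≈ 321 K

For a small grey body in a large enclosure, net radiated power = εσA(T⁴ − T_w⁴).
Steady state: P = εσA(T⁴ − T_w⁴) with A = 4πr² = 1.057 m².
T⁴ = P/(εσA) + T_w⁴ = 317/(0.87·5.67×10⁻⁸·1.057) + (259)⁴
    = 6.081×10⁹ + 4.500×10⁹ = 1.058×10¹⁰ K⁴.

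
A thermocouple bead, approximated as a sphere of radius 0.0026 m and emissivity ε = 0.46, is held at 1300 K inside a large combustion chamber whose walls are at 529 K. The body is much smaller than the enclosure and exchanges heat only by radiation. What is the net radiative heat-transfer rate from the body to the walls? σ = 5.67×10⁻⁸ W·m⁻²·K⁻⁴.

For a small grey body in a large enclosure: P_net = εσA(T_body⁴ − T_wall⁴).
A = 4πr² = 8.495×10⁻⁵ m²; T_body⁴ − T_wall⁴ = 2.856×10¹² − 7.831×10¹⁰ = 2.778×10¹² K⁴.
|P_net| = 0.46·5.67×10⁻⁸·8.495×10⁻⁵·2.778×10¹².

P_net ≈ 6.15 W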